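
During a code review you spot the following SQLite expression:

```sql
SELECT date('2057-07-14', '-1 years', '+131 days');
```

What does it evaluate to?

Adding -1 year to 2057-07-14 gives 2056-07-14.
Applying '+131 days' to 2056-07-14: counting 131 days forward gives 2056-11-22.

2056-11-22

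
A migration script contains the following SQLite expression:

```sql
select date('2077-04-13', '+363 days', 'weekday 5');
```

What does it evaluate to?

2078-04-15

Applying '+363 days' to 2077-04-13: counting 363 days forward gives 2078-04-11.
`weekday 5` advances to the next Friday; 2078-04-11 is a Monday, so it moves forward to 2078-04-15.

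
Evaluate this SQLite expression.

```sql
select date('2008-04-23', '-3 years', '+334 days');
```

2006-03-23

Adding -3 years to 2008-04-23 gives 2005-04-23.
Applying '+334 days' to 2005-04-23: counting 334 days forward gives 2006-03-23.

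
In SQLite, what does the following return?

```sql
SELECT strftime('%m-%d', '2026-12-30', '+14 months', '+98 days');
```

06-07

First apply '+14 months', '+98 days': 2026-12-30 → 2028-06-07.
`%m-%d` extracts the month-day: 06-07.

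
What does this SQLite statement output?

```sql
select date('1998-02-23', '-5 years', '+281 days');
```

1993-12-01

Adding -5 years to 1998-02-23 gives 1993-02-23.
Applying '+281 days' to 1993-02-23: counting 281 days forward gives 1993-12-01.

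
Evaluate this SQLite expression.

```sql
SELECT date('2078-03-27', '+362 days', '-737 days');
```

2077-03-17

Applying '+362 days' to 2078-03-27: counting 362 days forward gives 2079-03-24.
Applying '-737 days' to 2079-03-24: counting 737 days back gives 2077-03-17.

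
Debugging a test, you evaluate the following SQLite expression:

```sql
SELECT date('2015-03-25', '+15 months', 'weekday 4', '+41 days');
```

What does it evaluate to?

2016-08-10

Adding +15 months to 2015-03-25 gives 2016-06-25.
`weekday 4` advances to the next Thursday; 2016-06-25 is a Saturday, so it moves forward to 2016-06-30.
Applying '+41 days' to 2016-06-30: counting 41 days forward gives 2016-08-10.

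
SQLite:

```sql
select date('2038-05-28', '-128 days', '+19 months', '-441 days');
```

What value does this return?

Applying '-128 days' to 2038-05-28: counting 128 days back gives 2038-01-20.
Adding +19 months to 2038-01-20 gives 2039-08-20.
Applying '-441 days' to 2039-08-20: counting 441 days back gives 2038-06-05.

2038-06-05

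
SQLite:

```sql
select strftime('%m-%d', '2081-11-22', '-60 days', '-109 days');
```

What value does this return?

First apply '-60 days', '-109 days': 2081-11-22 → 2081-06-06.
`%m-%d` extracts the month-day: 06-06.

06-06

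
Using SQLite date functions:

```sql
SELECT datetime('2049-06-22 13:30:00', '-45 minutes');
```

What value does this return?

-45 minutes from 2049-06-22 13:30:00 is 2049-06-22 12:45:00.

2049-06-22 12:45:00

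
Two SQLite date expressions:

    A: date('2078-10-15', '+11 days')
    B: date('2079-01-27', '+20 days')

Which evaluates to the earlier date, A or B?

A

A = 2078-10-26.
B = 2079-02-16.
A is earlier.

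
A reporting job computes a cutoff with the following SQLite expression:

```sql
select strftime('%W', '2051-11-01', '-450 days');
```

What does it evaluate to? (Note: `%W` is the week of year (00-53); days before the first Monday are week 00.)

32

First apply '-450 days': 2051-11-01 → 2050-08-08.
2050-08-08 is a Monday. SQLite's %W counts Mondays since the year started; the result is 32.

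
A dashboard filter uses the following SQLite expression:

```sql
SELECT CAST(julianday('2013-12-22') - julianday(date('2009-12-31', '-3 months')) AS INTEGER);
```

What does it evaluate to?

1543

Adding -3 months to 2009-12-31 targets 2009-09-31. September 2009 has only 30 days, so SQLite normalizes the 1-day overflow forward to 2009-10-01.
30 days remain in October 2009 after the 1st (31 − 1).
Full months from November 2009 through November 2013 contribute their day counts.
Then 22 days into December 2013.
Total: 30 + 30 + 31 + 31 + 28 + 31 + 30 + 31 + 30 + 31 + 31 + 30 + 31 + 30 + 31 + 31 + 28 + 31 + 30 + 31 + 30 + 31 + 31 + 30 + 31 + 30 + 31 + 31 + 29 + 31 + 30 + 31 + 30 + 31 + 31 + 30 + 31 + 30 + 31 + 31 + 28 + 31 + 30 + 31 + 30 + 31 + 31 + 30 + 31 + 30 + 22 = 1543.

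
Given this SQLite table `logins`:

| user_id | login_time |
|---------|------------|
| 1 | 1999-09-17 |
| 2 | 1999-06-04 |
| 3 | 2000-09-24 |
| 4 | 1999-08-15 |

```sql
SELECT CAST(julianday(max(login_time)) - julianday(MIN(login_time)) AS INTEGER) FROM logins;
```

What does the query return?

MIN = 1999-06-04, MAX = 2000-09-24.
26 days remain in June 1999 after the 4th (30 − 4).
Full months from July 1999 through August 2000 contribute their day counts.
Then 24 days into September 2000.
Total: 26 + 31 + 31 + 30 + 31 + 30 + 31 + 31 + 29 + 31 + 30 + 31 + 30 + 31 + 31 + 24 = 478.

478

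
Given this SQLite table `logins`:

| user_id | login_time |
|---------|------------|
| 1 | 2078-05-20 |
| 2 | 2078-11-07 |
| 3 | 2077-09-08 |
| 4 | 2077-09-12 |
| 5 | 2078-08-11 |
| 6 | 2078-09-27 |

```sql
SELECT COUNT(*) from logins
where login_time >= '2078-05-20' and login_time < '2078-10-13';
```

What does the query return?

Rows in [2078-05-20, 2078-10-13): 2078-05-20, 2078-08-11, 2078-09-27 → 3 rows.

3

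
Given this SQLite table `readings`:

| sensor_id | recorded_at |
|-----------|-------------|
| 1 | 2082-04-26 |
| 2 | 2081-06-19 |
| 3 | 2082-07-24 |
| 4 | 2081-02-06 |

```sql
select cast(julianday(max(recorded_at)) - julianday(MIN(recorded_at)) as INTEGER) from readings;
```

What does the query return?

MIN = 2081-02-06, MAX = 2082-07-24.
22 days remain in February 2081 after the 6th (28 − 6).
Full months from March 2081 through June 2082 contribute their day counts.
Then 24 days into July 2082.
Total: 22 + 31 + 30 + 31 + 30 + 31 + 31 + 30 + 31 + 30 + 31 + 31 + 28 + 31 + 30 + 31 + 30 + 24 = 533.

533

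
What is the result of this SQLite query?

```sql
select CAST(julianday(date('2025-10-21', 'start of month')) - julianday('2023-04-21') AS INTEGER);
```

`start of month` rewinds 2025-10-21 to 2025-10-01.
9 days remain in April 2023 after the 21st (30 − 21).
Full months from May 2023 through September 2025 contribute their day counts.
Then 1 day into October 2025.
Total: 9 + 31 + 30 + 31 + 31 + 30 + 31 + 30 + 31 + 31 + 29 + 31 + 30 + 31 + 30 + 31 + 31 + 30 + 31 + 30 + 31 + 31 + 28 + 31 + 30 + 31 + 30 + 31 + 31 + 30 + 1 = 894.

894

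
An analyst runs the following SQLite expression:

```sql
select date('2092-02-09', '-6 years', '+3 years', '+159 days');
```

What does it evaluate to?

2089-07-18

Adding -6 years to 2092-02-09 gives 2086-02-09.
Adding +3 years to 2086-02-09 gives 2089-02-09.
Applying '+159 days' to 2089-02-09: counting 159 days forward gives 2089-07-18.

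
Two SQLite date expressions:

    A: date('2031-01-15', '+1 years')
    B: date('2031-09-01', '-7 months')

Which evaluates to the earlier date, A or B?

B

A = 2032-01-15.
B = 2031-02-01.
B is earlier.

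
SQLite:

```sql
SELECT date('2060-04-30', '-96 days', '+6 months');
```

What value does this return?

Applying '-96 days' to 2060-04-30: counting 96 days back gives 2060-01-25.
Adding +6 months to 2060-01-25 gives 2060-07-25.

2060-07-25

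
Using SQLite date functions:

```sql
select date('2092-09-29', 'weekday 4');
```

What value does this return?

`weekday 4` advances to the next Thursday; 2092-09-29 is a Monday, so it moves forward to 2092-10-02.

2092-10-02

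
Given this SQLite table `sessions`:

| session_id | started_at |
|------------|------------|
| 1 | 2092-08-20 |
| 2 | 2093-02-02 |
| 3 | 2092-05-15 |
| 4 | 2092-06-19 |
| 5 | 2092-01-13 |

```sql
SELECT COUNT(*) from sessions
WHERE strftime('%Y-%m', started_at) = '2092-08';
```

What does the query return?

1

Rows with year-month 2092-08: 2092-08-20 → 1.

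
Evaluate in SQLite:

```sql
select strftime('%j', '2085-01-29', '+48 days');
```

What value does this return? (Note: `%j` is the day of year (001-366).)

First apply '+48 days': 2085-01-29 → 2085-03-18.
Day-of-year for 2085-03-18: days since 2085-01-01 inclusive = 77, zero-padded to 077.

077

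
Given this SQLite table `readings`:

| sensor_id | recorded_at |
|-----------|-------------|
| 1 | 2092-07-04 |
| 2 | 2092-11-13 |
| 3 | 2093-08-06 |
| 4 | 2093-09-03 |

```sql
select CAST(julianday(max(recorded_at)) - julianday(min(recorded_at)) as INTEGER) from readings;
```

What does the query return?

426

MIN = 2092-07-04, MAX = 2093-09-03.
27 days remain in July 2092 after the 4th (31 − 4).
Full months from August 2092 through August 2093 contribute their day counts.
Then 3 days into September 2093.
Total: 27 + 31 + 30 + 31 + 30 + 31 + 31 + 28 + 31 + 30 + 31 + 30 + 31 + 31 + 3 = 426.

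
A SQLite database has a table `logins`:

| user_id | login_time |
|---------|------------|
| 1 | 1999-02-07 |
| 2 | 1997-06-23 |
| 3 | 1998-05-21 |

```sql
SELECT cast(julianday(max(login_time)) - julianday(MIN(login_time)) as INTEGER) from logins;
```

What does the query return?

MIN = 1997-06-23, MAX = 1999-02-07.
7 days remain in June 1997 after the 23rd (30 − 23).
Full months from July 1997 through January 1999 contribute their day counts.
Then 7 days into February 1999.
Total: 7 + 31 + 31 + 30 + 31 + 30 + 31 + 31 + 28 + 31 + 30 + 31 + 30 + 31 + 31 + 30 + 31 + 30 + 31 + 31 + 7 = 594.

594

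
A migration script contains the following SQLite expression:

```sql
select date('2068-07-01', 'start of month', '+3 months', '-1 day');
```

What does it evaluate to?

2068-09-30

`start of month` rewinds 2068-07-01 to 2068-07-01.
Adding +3 months to 2068-07-01 gives 2068-10-01.
Going back 1 day from 2068-10-01 reaches 2068-09-30 (last day of September, 30 days).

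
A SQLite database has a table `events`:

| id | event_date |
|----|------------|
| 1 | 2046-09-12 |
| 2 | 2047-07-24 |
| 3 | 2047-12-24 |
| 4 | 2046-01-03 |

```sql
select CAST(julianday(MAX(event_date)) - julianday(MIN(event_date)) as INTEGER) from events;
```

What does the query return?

720

MIN = 2046-01-03, MAX = 2047-12-24.
28 days remain in January 2046 after the 3rd (31 − 3).
Full months from February 2046 through November 2047 contribute their day counts.
Then 24 days into December 2047.
Total: 28 + 28 + 31 + 30 + 31 + 30 + 31 + 31 + 30 + 31 + 30 + 31 + 31 + 28 + 31 + 30 + 31 + 30 + 31 + 31 + 30 + 31 + 30 + 24 = 720.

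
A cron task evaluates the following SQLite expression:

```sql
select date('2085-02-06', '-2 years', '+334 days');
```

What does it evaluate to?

Adding -2 years to 2085-02-06 gives 2083-02-06.
Applying '+334 days' to 2083-02-06: counting 334 days forward gives 2084-01-06.

2084-01-06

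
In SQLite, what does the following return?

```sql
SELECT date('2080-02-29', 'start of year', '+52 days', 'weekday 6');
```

2080-02-24

`start of year` rewinds 2080-02-29 to 2080-01-01.
Applying '+52 days' to 2080-01-01: counting 52 days forward gives 2080-02-22.
`weekday 6` advances to the next Saturday; 2080-02-22 is a Thursday, so it moves forward to 2080-02-24.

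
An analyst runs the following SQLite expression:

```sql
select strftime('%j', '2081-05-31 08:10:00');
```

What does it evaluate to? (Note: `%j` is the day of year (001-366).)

Day-of-year for 2081-05-31: days since 2081-01-01 inclusive = 151, zero-padded to 151.

151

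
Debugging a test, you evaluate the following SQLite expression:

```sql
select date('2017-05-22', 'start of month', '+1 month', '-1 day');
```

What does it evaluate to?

`start of month` rewinds 2017-05-22 to 2017-05-01.
Adding +1 month to 2017-05-01 gives 2017-06-01.
Going back 1 day from 2017-06-01 reaches 2017-05-31 (last day of May, 31 days).

2017-05-31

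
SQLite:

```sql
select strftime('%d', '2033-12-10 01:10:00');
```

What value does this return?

10

`%d` extracts the 2-digit day of month: 10.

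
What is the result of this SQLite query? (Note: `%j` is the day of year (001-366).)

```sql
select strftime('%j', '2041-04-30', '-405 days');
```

081

First apply '-405 days': 2041-04-30 → 2040-03-21.
Day-of-year for 2040-03-21: days since 2040-01-01 inclusive = 81, zero-padded to 081.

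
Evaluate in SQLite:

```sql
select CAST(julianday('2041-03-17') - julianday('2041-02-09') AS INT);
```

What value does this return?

36

19 days remain in February 2041 after the 9th (28 − 9).
Then 17 days into March 2041.
Total: 19 + 17 = 36.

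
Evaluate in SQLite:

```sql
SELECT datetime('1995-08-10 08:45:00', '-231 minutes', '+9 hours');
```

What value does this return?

231 minutes = 3h 51m; -231 minutes from 1995-08-10 08:45:00 is 1995-08-10 04:54:00.
+9 hours from 1995-08-10 04:54:00 is 1995-08-10 13:54:00.

1995-08-10 13:54:00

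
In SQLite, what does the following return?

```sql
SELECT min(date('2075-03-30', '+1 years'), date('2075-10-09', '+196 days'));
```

date('2075-03-30', '+1 years') → 2076-03-30.
date('2075-10-09', '+196 days') → 2076-04-22.
Earlier of the two is 2076-03-30.

2076-03-30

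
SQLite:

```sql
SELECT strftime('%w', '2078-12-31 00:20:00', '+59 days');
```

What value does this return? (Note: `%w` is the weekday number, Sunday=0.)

2

First apply '+59 days': 2078-12-31 00:20:00 → 2079-02-28 00:20:00.
2079-02-28 is a Tuesday; with Sunday=0 that is 2.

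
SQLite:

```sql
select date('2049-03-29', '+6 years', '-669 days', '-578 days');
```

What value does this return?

2051-10-29

Adding +6 years to 2049-03-29 gives 2055-03-29.
Applying '-669 days' to 2055-03-29: counting 669 days back gives 2053-05-29.
Applying '-578 days' to 2053-05-29: counting 578 days back gives 2051-10-29.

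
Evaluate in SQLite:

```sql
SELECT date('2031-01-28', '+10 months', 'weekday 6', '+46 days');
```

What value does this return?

2032-01-14

Adding +10 months to 2031-01-28 gives 2031-11-28.
`weekday 6` advances to the next Saturday; 2031-11-28 is a Friday, so it moves forward to 2031-11-29.
Applying '+46 days' to 2031-11-29: counting 46 days forward gives 2032-01-14.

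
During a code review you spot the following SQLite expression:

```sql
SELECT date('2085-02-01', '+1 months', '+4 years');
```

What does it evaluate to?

Adding +1 month to 2085-02-01 gives 2085-03-01.
Adding +4 years to 2085-03-01 gives 2089-03-01.

2089-03-01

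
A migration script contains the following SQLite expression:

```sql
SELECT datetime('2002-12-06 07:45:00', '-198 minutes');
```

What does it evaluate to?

2002-12-06 04:27:00

198 minutes = 3h 18m; -198 minutes from 2002-12-06 07:45:00 is 2002-12-06 04:27:00.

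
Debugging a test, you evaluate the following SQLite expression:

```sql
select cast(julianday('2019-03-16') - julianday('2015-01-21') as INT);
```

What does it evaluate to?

1515

10 days remain in January 2015 after the 21st (31 − 21).
Full months from February 2015 through February 2019 contribute their day counts.
Then 16 days into March 2019.
Total: 10 + 28 + 31 + 30 + 31 + 30 + 31 + 31 + 30 + 31 + 30 + 31 + 31 + 29 + 31 + 30 + 31 + 30 + 31 + 31 + 30 + 31 + 30 + 31 + 31 + 28 + 31 + 30 + 31 + 30 + 31 + 31 + 30 + 31 + 30 + 31 + 31 + 28 + 31 + 30 + 31 + 30 + 31 + 31 + 30 + 31 + 30 + 31 + 31 + 28 + 16 = 1515.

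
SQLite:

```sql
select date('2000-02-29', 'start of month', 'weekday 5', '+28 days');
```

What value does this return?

`start of month` rewinds 2000-02-29 to 2000-02-01.
`weekday 5` advances to the next Friday; 2000-02-01 is a Tuesday, so it moves forward to 2000-02-04.
February 2000 has 29 days; 25 remain after the 4th, so 26 days reach 2000-03-01.
Advancing 2 more days within March lands on 2000-03-03.

2000-03-03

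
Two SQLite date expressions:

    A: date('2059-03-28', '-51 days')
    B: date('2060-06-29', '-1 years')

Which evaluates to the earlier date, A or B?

A = 2059-02-05.
B = 2059-06-29.
A is earlier.

A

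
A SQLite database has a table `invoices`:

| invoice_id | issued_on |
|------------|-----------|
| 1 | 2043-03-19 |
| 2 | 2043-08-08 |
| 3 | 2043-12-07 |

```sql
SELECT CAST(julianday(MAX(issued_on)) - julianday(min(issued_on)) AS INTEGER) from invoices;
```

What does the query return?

MIN = 2043-03-19, MAX = 2043-12-07.
12 days remain in March 2043 after the 19th (31 − 19).
Full months from April 2043 through November 2043 contribute their day counts.
Then 7 days into December 2043.
Total: 12 + 30 + 31 + 30 + 31 + 31 + 30 + 31 + 30 + 7 = 263.

263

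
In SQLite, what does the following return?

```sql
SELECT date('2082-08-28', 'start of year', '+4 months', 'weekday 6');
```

`start of year` rewinds 2082-08-28 to 2082-01-01.
Adding +4 months to 2082-01-01 gives 2082-05-01.
`weekday 6` advances to the next Saturday; 2082-05-01 is a Friday, so it moves forward to 2082-05-02.

2082-05-02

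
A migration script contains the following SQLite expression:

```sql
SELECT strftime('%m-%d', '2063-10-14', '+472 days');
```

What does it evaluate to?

01-28

First apply '+472 days': 2063-10-14 → 2065-01-28.
`%m-%d` extracts the month-day: 01-28.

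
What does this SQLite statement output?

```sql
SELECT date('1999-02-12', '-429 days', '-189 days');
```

1997-06-04

Applying '-429 days' to 1999-02-12: counting 429 days back gives 1997-12-10.
Applying '-189 days' to 1997-12-10: counting 189 days back gives 1997-06-04.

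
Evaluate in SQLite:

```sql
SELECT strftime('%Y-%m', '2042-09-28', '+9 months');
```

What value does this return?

First apply '+9 months': 2042-09-28 → 2043-06-28.
`%Y-%m` extracts the year-month: 2043-06.

2043-06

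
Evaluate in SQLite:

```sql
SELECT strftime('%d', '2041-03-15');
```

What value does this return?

`%d` extracts the 2-digit day of month: 15.

15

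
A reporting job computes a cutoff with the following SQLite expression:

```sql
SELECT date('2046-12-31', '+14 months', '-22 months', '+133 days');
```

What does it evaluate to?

Adding +14 months to 2046-12-31 targets 2048-02-31. February 2048 has only 29 days, so SQLite normalizes the 2-day overflow forward to 2048-03-02.
Adding -22 months to 2048-03-02 gives 2046-05-02.
Applying '+133 days' to 2046-05-02: counting 133 days forward gives 2046-09-12.

2046-09-12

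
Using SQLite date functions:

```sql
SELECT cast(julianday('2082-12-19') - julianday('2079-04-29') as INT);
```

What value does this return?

1 day remains in April 2079 after the 29th (30 − 29).
Full months from May 2079 through November 2082 contribute their day counts.
Then 19 days into December 2082.
Total: 1 + 31 + 30 + 31 + 31 + 30 + 31 + 30 + 31 + 31 + 29 + 31 + 30 + 31 + 30 + 31 + 31 + 30 + 31 + 30 + 31 + 31 + 28 + 31 + 30 + 31 + 30 + 31 + 31 + 30 + 31 + 30 + 31 + 31 + 28 + 31 + 30 + 31 + 30 + 31 + 31 + 30 + 31 + 30 + 19 = 1330.

1330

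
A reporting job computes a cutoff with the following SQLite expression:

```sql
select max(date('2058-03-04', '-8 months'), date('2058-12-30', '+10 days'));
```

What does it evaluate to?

date('2058-03-04', '-8 months') → 2057-07-04.
date('2058-12-30', '+10 days') → 2059-01-09.
Later of the two is 2059-01-09.

2059-01-09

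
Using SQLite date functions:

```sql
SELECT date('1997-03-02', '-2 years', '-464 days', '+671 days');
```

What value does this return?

1995-09-25

Adding -2 years to 1997-03-02 gives 1995-03-02.
Applying '-464 days' to 1995-03-02: counting 464 days back gives 1993-11-23.
Applying '+671 days' to 1993-11-23: counting 671 days forward gives 1995-09-25.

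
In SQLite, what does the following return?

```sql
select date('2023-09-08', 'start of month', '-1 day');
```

`start of month` rewinds 2023-09-08 to 2023-09-01.
Going back 1 day from 2023-09-01 reaches 2023-08-31 (last day of August, 31 days).

2023-08-31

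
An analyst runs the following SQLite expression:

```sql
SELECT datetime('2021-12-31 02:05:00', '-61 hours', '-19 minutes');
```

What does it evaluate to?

-61 hours from 2021-12-31 02:05:00 is 2021-12-28 13:05:00 (crosses midnight).
-19 minutes from 2021-12-28 13:05:00 is 2021-12-28 12:46:00.

2021-12-28 12:46:00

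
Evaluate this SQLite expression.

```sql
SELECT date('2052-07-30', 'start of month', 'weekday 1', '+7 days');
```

`start of month` rewinds 2052-07-30 to 2052-07-01.
`weekday 1` advances to the next Monday; 2052-07-01 is already a Monday, so it stays at 2052-07-01.
Advancing 7 more days within July lands on 2052-07-08.

2052-07-08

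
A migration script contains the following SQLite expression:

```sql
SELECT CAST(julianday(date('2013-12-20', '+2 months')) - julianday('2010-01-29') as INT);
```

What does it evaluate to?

1483

Adding +2 months to 2013-12-20 gives 2014-02-20.
2 days remain in January 2010 after the 29th (31 − 29).
Full months from February 2010 through January 2014 contribute their day counts.
Then 20 days into February 2014.
Total: 2 + 28 + 31 + 30 + 31 + 30 + 31 + 31 + 30 + 31 + 30 + 31 + 31 + 28 + 31 + 30 + 31 + 30 + 31 + 31 + 30 + 31 + 30 + 31 + 31 + 29 + 31 + 30 + 31 + 30 + 31 + 31 + 30 + 31 + 30 + 31 + 31 + 28 + 31 + 30 + 31 + 30 + 31 + 31 + 30 + 31 + 30 + 31 + 31 + 20 = 1483.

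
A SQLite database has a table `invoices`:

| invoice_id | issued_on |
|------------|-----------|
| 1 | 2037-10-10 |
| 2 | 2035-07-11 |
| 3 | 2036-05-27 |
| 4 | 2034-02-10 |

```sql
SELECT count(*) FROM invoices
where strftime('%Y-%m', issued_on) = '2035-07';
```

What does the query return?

Rows with year-month 2035-07: 2035-07-11 → 1.

1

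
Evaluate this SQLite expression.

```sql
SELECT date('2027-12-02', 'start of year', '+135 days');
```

2027-05-16

`start of year` rewinds 2027-12-02 to 2027-01-01.
Applying '+135 days' to 2027-01-01: counting 135 days forward gives 2027-05-16.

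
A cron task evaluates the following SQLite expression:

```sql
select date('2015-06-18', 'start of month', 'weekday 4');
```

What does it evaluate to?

2015-06-04

`start of month` rewinds 2015-06-18 to 2015-06-01.
`weekday 4` advances to the next Thursday; 2015-06-01 is a Monday, so it moves forward to 2015-06-04.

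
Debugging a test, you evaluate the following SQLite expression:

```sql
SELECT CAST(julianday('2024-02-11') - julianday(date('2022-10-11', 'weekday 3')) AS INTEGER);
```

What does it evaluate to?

`weekday 3` advances to the next Wednesday; 2022-10-11 is a Tuesday, so it moves forward to 2022-10-12.
19 days remain in October 2022 after the 12th (31 − 12).
Full months from November 2022 through January 2024 contribute their day counts.
Then 11 days into February 2024.
Total: 19 + 30 + 31 + 31 + 28 + 31 + 30 + 31 + 30 + 31 + 31 + 30 + 31 + 30 + 31 + 31 + 11 = 487.

487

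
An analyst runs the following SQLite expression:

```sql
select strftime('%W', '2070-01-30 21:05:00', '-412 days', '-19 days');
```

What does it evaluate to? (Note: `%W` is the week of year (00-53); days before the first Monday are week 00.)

47

First apply '-412 days', '-19 days': 2070-01-30 21:05:00 → 2068-11-25 21:05:00.
2068-11-25 is a Sunday. SQLite's %W counts Mondays since the year started; the result is 47.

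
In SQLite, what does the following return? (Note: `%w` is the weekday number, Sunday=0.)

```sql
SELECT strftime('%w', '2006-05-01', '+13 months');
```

First apply '+13 months': 2006-05-01 → 2007-06-01.
2007-06-01 is a Friday; with Sunday=0 that is 5.

5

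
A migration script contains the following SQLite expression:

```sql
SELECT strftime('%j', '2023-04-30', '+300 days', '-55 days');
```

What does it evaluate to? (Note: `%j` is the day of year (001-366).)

365

First apply '+300 days', '-55 days': 2023-04-30 → 2023-12-31.
Day-of-year for 2023-12-31: days since 2023-01-01 inclusive = 365, zero-padded to 365.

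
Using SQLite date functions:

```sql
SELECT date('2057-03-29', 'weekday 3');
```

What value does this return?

`weekday 3` advances to the next Wednesday; 2057-03-29 is a Thursday, so it moves forward to 2057-04-04.

2057-04-04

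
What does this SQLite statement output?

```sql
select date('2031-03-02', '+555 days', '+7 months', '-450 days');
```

Applying '+555 days' to 2031-03-02: counting 555 days forward gives 2032-09-07.
Adding +7 months to 2032-09-07 gives 2033-04-07.
Applying '-450 days' to 2033-04-07: counting 450 days back gives 2032-01-13.

2032-01-13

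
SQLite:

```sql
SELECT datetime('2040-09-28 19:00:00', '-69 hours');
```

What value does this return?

-69 hours from 2040-09-28 19:00:00 is 2040-09-25 22:00:00 (crosses midnight).

2040-09-25 22:00:00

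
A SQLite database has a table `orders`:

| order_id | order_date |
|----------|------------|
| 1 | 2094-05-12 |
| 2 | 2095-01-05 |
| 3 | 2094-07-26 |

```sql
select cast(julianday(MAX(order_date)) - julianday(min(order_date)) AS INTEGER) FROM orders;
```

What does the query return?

MIN = 2094-05-12, MAX = 2095-01-05.
19 days remain in May 2094 after the 12th (31 − 12).
Full months from June 2094 through December 2094 contribute their day counts.
Then 5 days into January 2095.
Total: 19 + 30 + 31 + 31 + 30 + 31 + 30 + 31 + 5 = 238.

238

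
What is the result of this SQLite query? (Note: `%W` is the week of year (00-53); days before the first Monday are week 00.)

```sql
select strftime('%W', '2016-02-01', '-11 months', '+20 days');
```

First apply '-11 months', '+20 days': 2016-02-01 → 2015-03-21.
2015-03-21 is a Saturday. SQLite's %W counts Mondays since the year started; the result is 11.

11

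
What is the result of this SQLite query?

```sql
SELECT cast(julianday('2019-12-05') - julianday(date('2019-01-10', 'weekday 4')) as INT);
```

`weekday 4` advances to the next Thursday; 2019-01-10 is already a Thursday, so it stays at 2019-01-10.
21 days remain in January 2019 after the 10th (31 − 10).
Full months from February 2019 through November 2019 contribute their day counts.
Then 5 days into December 2019.
Total: 21 + 28 + 31 + 30 + 31 + 30 + 31 + 31 + 30 + 31 + 30 + 5 = 329.

329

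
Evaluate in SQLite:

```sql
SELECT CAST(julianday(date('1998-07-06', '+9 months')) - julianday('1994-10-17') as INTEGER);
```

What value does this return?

1632

Adding +9 months to 1998-07-06 gives 1999-04-06.
14 days remain in October 1994 after the 17th (31 − 17).
Full months from November 1994 through March 1999 contribute their day counts.
Then 6 days into April 1999.
Total: 14 + 30 + 31 + 31 + 28 + 31 + 30 + 31 + 30 + 31 + 31 + 30 + 31 + 30 + 31 + 31 + 29 + 31 + 30 + 31 + 30 + 31 + 31 + 30 + 31 + 30 + 31 + 31 + 28 + 31 + 30 + 31 + 30 + 31 + 31 + 30 + 31 + 30 + 31 + 31 + 28 + 31 + 30 + 31 + 30 + 31 + 31 + 30 + 31 + 30 + 31 + 31 + 28 + 31 + 6 = 1632.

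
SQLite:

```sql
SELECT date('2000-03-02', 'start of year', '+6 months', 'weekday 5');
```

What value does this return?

`start of year` rewinds 2000-03-02 to 2000-01-01.
Adding +6 months to 2000-01-01 gives 2000-07-01.
`weekday 5` advances to the next Friday; 2000-07-01 is a Saturday, so it moves forward to 2000-07-07.

2000-07-07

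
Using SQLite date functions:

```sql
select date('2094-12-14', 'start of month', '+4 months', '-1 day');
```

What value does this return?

`start of month` rewinds 2094-12-14 to 2094-12-01.
Adding +4 months to 2094-12-01 gives 2095-04-01.
Going back 1 day from 2095-04-01 reaches 2095-03-31 (last day of March, 31 days).

2095-03-31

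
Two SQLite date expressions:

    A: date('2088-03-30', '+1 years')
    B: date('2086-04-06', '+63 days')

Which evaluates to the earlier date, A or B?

B

A = 2089-03-30.
B = 2086-06-08.
B is earlier.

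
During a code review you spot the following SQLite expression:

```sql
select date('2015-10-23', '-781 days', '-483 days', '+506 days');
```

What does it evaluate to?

Applying '-781 days' to 2015-10-23: counting 781 days back gives 2013-09-02.
Applying '-483 days' to 2013-09-02: counting 483 days back gives 2012-05-07.
Applying '+506 days' to 2012-05-07: counting 506 days forward gives 2013-09-25.

2013-09-25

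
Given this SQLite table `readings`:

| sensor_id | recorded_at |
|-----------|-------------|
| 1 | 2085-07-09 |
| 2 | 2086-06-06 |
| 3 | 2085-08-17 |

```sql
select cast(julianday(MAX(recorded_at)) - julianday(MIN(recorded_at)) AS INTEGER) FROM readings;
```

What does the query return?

332

MIN = 2085-07-09, MAX = 2086-06-06.
22 days remain in July 2085 after the 9th (31 − 9).
Full months from August 2085 through May 2086 contribute their day counts.
Then 6 days into June 2086.
Total: 22 + 31 + 30 + 31 + 30 + 31 + 31 + 28 + 31 + 30 + 31 + 6 = 332.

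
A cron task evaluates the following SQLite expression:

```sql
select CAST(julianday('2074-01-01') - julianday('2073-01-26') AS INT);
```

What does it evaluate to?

5 days remain in January 2073 after the 26th (31 − 26).
Full months from February 2073 through December 2073 contribute their day counts.
Then 1 day into January 2074.
Total: 5 + 28 + 31 + 30 + 31 + 30 + 31 + 31 + 30 + 31 + 30 + 31 + 1 = 340.

340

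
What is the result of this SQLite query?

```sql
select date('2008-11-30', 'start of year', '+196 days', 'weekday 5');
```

`start of year` rewinds 2008-11-30 to 2008-01-01.
Applying '+196 days' to 2008-01-01: counting 196 days forward gives 2008-07-15.
`weekday 5` advances to the next Friday; 2008-07-15 is a Tuesday, so it moves forward to 2008-07-18.

2008-07-18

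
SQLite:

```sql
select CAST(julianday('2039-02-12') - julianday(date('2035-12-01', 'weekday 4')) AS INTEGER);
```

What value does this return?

`weekday 4` advances to the next Thursday; 2035-12-01 is a Saturday, so it moves forward to 2035-12-06.
25 days remain in December 2035 after the 6th (31 − 6).
Full months from January 2036 through January 2039 contribute their day counts.
Then 12 days into February 2039.
Total: 25 + 31 + 29 + 31 + 30 + 31 + 30 + 31 + 31 + 30 + 31 + 30 + 31 + 31 + 28 + 31 + 30 + 31 + 30 + 31 + 31 + 30 + 31 + 30 + 31 + 31 + 28 + 31 + 30 + 31 + 30 + 31 + 31 + 30 + 31 + 30 + 31 + 31 + 12 = 1164.

1164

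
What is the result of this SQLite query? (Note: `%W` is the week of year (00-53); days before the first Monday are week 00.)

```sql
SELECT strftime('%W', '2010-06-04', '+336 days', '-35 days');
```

13

First apply '+336 days', '-35 days': 2010-06-04 → 2011-04-01.
2011-04-01 is a Friday. SQLite's %W counts Mondays since the year started; the result is 13.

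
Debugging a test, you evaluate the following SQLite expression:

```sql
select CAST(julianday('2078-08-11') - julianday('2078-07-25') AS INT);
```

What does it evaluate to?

17

6 days remain in July 2078 after the 25th (31 − 25).
Then 11 days into August 2078.
Total: 6 + 11 = 17.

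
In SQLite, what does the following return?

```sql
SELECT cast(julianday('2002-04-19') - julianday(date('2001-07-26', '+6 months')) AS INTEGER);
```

83

Adding +6 months to 2001-07-26 gives 2002-01-26.
5 days remain in January 2002 after the 26th (31 − 26).
February 2002: 28 days.
March 2002: 31 days.
Then 19 days into April 2002.
Total: 5 + 28 + 31 + 19 = 83.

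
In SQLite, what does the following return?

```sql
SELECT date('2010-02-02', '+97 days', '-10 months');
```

2009-07-10

Applying '+97 days' to 2010-02-02: counting 97 days forward gives 2010-05-10.
Adding -10 months to 2010-05-10 gives 2009-07-10.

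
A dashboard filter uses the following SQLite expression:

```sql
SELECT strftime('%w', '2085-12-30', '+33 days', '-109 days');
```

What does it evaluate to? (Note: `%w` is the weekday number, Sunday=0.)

1

First apply '+33 days', '-109 days': 2085-12-30 → 2085-10-15.
2085-10-15 is a Monday; with Sunday=0 that is 1.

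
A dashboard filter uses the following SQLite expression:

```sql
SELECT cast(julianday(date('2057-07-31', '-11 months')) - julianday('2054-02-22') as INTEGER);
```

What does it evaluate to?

Adding -11 months to 2057-07-31 gives 2056-08-31.
6 days remain in February 2054 after the 22nd (28 − 22).
Full months from March 2054 through July 2056 contribute their day counts.
Then 31 days into August 2056.
Total: 6 + 31 + 30 + 31 + 30 + 31 + 31 + 30 + 31 + 30 + 31 + 31 + 28 + 31 + 30 + 31 + 30 + 31 + 31 + 30 + 31 + 30 + 31 + 31 + 29 + 31 + 30 + 31 + 30 + 31 + 31 = 921.

921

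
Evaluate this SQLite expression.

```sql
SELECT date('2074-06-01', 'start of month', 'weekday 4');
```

2074-06-07

`start of month` rewinds 2074-06-01 to 2074-06-01.
`weekday 4` advances to the next Thursday; 2074-06-01 is a Friday, so it moves forward to 2074-06-07.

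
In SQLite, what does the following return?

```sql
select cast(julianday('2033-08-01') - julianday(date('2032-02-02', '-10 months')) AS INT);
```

Adding -10 months to 2032-02-02 gives 2031-04-02.
28 days remain in April 2031 after the 2nd (30 − 2).
Full months from May 2031 through July 2033 contribute their day counts.
Then 1 day into August 2033.
Total: 28 + 31 + 30 + 31 + 31 + 30 + 31 + 30 + 31 + 31 + 29 + 31 + 30 + 31 + 30 + 31 + 31 + 30 + 31 + 30 + 31 + 31 + 28 + 31 + 30 + 31 + 30 + 31 + 1 = 852.

852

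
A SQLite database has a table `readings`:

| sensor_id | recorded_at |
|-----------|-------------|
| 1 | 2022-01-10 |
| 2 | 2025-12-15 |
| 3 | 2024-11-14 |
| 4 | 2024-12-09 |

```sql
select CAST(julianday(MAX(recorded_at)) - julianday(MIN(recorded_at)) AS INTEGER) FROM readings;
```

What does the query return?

MIN = 2022-01-10, MAX = 2025-12-15.
21 days remain in January 2022 after the 10th (31 − 10).
Full months from February 2022 through November 2025 contribute their day counts.
Then 15 days into December 2025.
Total: 21 + 28 + 31 + 30 + 31 + 30 + 31 + 31 + 30 + 31 + 30 + 31 + 31 + 28 + 31 + 30 + 31 + 30 + 31 + 31 + 30 + 31 + 30 + 31 + 31 + 29 + 31 + 30 + 31 + 30 + 31 + 31 + 30 + 31 + 30 + 31 + 31 + 28 + 31 + 30 + 31 + 30 + 31 + 31 + 30 + 31 + 30 + 15 = 1435.

1435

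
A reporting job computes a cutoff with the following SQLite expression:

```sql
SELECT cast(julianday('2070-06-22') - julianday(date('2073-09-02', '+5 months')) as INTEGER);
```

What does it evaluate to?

Adding +5 months to 2073-09-02 gives 2074-02-02.
8 days remain in June 2070 after the 22nd (30 − 22).
Full months from July 2070 through January 2074 contribute their day counts.
Then 2 days into February 2074.
Total: 8 + 31 + 31 + 30 + 31 + 30 + 31 + 31 + 28 + 31 + 30 + 31 + 30 + 31 + 31 + 30 + 31 + 30 + 31 + 31 + 29 + 31 + 30 + 31 + 30 + 31 + 31 + 30 + 31 + 30 + 31 + 31 + 28 + 31 + 30 + 31 + 30 + 31 + 31 + 30 + 31 + 30 + 31 + 31 + 2 = 1321.
The subtraction is earlier − later, so the result is −1321 → -1321.

-1321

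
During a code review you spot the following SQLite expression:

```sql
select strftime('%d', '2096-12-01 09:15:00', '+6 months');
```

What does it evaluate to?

01

First apply '+6 months': 2096-12-01 09:15:00 → 2097-06-01 09:15:00.
`%d` extracts the 2-digit day of month: 01.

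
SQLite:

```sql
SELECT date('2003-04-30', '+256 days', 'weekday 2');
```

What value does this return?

2004-01-13

Applying '+256 days' to 2003-04-30: counting 256 days forward gives 2004-01-11.
`weekday 2` advances to the next Tuesday; 2004-01-11 is a Sunday, so it moves forward to 2004-01-13.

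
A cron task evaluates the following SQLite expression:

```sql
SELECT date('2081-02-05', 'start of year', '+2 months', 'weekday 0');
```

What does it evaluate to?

2081-03-02

`start of year` rewinds 2081-02-05 to 2081-01-01.
Adding +2 months to 2081-01-01 gives 2081-03-01.
`weekday 0` advances to the next Sunday; 2081-03-01 is a Saturday, so it moves forward to 2081-03-02.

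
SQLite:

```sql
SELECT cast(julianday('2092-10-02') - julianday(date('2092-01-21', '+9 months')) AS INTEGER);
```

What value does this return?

Adding +9 months to 2092-01-21 gives 2092-10-21.
Both dates are in October 2092: 21 − 2 = 19.
The subtraction is earlier − later, so the result is −19 → -19.

-19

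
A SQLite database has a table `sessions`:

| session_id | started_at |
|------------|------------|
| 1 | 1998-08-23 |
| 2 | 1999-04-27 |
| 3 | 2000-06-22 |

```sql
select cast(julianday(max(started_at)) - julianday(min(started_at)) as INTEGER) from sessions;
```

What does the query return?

MIN = 1998-08-23, MAX = 2000-06-22.
8 days remain in August 1998 after the 23rd (31 − 23).
Full months from September 1998 through May 2000 contribute their day counts.
Then 22 days into June 2000.
Total: 8 + 30 + 31 + 30 + 31 + 31 + 28 + 31 + 30 + 31 + 30 + 31 + 31 + 30 + 31 + 30 + 31 + 31 + 29 + 31 + 30 + 31 + 22 = 669.

669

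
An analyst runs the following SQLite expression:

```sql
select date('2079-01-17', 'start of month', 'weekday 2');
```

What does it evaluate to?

2079-01-03

`start of month` rewinds 2079-01-17 to 2079-01-01.
`weekday 2` advances to the next Tuesday; 2079-01-01 is a Sunday, so it moves forward to 2079-01-03.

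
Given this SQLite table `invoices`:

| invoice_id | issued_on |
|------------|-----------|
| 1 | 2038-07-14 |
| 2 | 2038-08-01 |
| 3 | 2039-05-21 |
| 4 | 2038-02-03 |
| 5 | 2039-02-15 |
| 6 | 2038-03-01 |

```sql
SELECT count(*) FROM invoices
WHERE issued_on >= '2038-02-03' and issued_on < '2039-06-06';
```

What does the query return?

Rows in [2038-02-03, 2039-06-06): 2038-07-14, 2038-08-01, 2039-05-21, 2038-02-03, 2039-02-15, 2038-03-01 → 6 rows.

6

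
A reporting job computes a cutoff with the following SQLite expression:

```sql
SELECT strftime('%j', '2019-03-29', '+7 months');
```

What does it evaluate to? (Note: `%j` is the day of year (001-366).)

302

First apply '+7 months': 2019-03-29 → 2019-10-29.
Day-of-year for 2019-10-29: days since 2019-01-01 inclusive = 302, zero-padded to 302.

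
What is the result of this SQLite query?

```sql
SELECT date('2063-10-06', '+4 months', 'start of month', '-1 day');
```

Adding +4 months to 2063-10-06 gives 2064-02-06.
`start of month` rewinds 2064-02-06 to 2064-02-01.
Going back 1 day from 2064-02-01 reaches 2064-01-31 (last day of January, 31 days).

2064-01-31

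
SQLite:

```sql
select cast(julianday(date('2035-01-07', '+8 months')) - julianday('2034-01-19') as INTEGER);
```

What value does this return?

Adding +8 months to 2035-01-07 gives 2035-09-07.
12 days remain in January 2034 after the 19th (31 − 19).
Full months from February 2034 through August 2035 contribute their day counts.
Then 7 days into September 2035.
Total: 12 + 28 + 31 + 30 + 31 + 30 + 31 + 31 + 30 + 31 + 30 + 31 + 31 + 28 + 31 + 30 + 31 + 30 + 31 + 31 + 7 = 596.

596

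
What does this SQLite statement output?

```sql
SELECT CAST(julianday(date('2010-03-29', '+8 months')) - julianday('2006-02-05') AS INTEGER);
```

Adding +8 months to 2010-03-29 gives 2010-11-29.
23 days remain in February 2006 after the 5th (28 − 5).
Full months from March 2006 through October 2010 contribute their day counts.
Then 29 days into November 2010.
Total: 23 + 31 + 30 + 31 + 30 + 31 + 31 + 30 + 31 + 30 + 31 + 31 + 28 + 31 + 30 + 31 + 30 + 31 + 31 + 30 + 31 + 30 + 31 + 31 + 29 + 31 + 30 + 31 + 30 + 31 + 31 + 30 + 31 + 30 + 31 + 31 + 28 + 31 + 30 + 31 + 30 + 31 + 31 + 30 + 31 + 30 + 31 + 31 + 28 + 31 + 30 + 31 + 30 + 31 + 31 + 30 + 31 + 29 = 1758.

1758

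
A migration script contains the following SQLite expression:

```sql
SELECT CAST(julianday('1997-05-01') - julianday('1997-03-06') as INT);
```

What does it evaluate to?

56

25 days remain in March 1997 after the 6th (31 − 6).
April 1997: 30 days.
Then 1 day into May 1997.
Total: 25 + 30 + 1 = 56.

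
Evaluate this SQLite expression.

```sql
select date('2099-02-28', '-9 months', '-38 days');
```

2098-04-20

Adding -9 months to 2099-02-28 gives 2098-05-28.
Going back 28 days from 2098-05-28 reaches 2098-04-30 (last day of April, 30 days).
Going back 10 days within April lands on 2098-04-20.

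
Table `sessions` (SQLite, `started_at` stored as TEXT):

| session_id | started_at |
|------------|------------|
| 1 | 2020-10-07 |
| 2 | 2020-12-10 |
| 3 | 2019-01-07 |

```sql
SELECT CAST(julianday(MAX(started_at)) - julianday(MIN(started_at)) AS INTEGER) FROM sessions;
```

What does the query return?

MIN = 2019-01-07, MAX = 2020-12-10.
24 days remain in January 2019 after the 7th (31 − 7).
Full months from February 2019 through November 2020 contribute their day counts.
Then 10 days into December 2020.
Total: 24 + 28 + 31 + 30 + 31 + 30 + 31 + 31 + 30 + 31 + 30 + 31 + 31 + 29 + 31 + 30 + 31 + 30 + 31 + 31 + 30 + 31 + 30 + 10 = 703.

703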